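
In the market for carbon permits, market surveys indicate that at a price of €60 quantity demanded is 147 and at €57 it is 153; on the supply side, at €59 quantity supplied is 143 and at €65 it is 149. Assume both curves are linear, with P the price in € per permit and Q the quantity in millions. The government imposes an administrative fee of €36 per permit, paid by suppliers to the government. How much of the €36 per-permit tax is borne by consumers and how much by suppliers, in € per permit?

Consumers bear €12 per permit; suppliers bear €24 per permit.

Demand slope: (153 − 147)/(57 − 60) = -2, so Qd = 267 − 2P.
Supply slope: (149 − 143)/(65 − 59) = 1, so Qs = P + 84.
Before the tax: set 267 − 2P = P + 84 → P* = €61, Q* = 145.
With the tax collected from suppliers, supply shifts: Qs = (P − 36) + 84.
New equilibrium: consumers pay €73, suppliers receive €37, Q = 121. (Wedge: Pb − Ps = 36.)
Burden on consumers: €12; on suppliers: €24. (They sum to €36.)
The less price-elastic side of the market bears the larger share of a per-unit tax.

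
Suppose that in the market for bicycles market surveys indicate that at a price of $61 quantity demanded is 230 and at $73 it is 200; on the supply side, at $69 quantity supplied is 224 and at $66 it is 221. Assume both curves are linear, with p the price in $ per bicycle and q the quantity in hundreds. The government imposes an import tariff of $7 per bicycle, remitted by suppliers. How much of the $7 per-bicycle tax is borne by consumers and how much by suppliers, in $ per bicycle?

Demand slope: (200 − 230)/(73 − 61) = -2.5, so qd = 382.5 − 2.5p.
Supply slope: (221 − 224)/(66 − 69) = 1, so qs = p + 155.
Before the tax: set 382.5 − 2.5p = p + 155 → p* = $65, q* = 220.
With the tax collected from suppliers, supply shifts: qs = (p − 7) + 155.
Solving gives q = 215 with consumers paying $67 and suppliers receiving $60 (the $7 wedge).
Burden on consumers: $2; on suppliers: $5. (They sum to $7.)

Consumers bear $2 per bicycle; suppliers bear $5 per bicycle.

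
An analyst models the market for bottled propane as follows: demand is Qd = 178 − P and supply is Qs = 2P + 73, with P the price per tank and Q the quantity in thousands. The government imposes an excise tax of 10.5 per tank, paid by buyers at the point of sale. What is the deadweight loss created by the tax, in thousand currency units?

Without the tax, 178 − P = 2P + 73 gives 3P = 105, so P* = 35 and Q* = 143.
With the tax collected from buyers, demand (in seller-price terms) shifts: Qd = 178 − (P + 10.5).
Solving gives Q = 136 with buyers paying 42 and sellers receiving 31.5 (the 10.5 wedge).
Quantity falls by |ΔQ| = |143 − 136| = 7.
DWL = ½ · t · |ΔQ| = ½ · 10.5 · 7 = 36.75.

Deadweight loss = 36.75 thousand.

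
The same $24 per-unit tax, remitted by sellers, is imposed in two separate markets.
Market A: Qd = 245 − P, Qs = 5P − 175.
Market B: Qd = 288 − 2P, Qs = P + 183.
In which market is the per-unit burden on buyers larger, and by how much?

Market A, by $12.

Market A: pre-tax P* = $70, Q* = 175; post-tax Q = 155; per-unit burden on buyers = $20.
Market B: pre-tax P* = $35, Q* = 218; post-tax Q = 202; per-unit burden on buyers = $8.
Difference: $20 vs $8 → market A is larger by $12.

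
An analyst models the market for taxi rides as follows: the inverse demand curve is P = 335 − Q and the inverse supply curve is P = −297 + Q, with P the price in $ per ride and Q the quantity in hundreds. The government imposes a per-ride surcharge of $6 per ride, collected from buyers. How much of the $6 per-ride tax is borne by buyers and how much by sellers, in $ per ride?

Buyers bear $3 per ride; sellers bear $3 per ride.

Rewrite in direct form: Qd = 335 − P and Qs = P + 297.
Before the tax: set 335 − P = P + 297 → P* = $19, Q* = 316.
With the tax collected from buyers, demand (in seller-price terms) shifts: Qd = 335 − (P + 6).
New equilibrium: buyers pay $22, sellers receive $16, Q = 313. (Wedge: Pb − Ps = 6.)
Burden on buyers: $3; on sellers: $3. (They sum to $6.)
The less price-elastic side of the market bears the larger share of a per-unit tax.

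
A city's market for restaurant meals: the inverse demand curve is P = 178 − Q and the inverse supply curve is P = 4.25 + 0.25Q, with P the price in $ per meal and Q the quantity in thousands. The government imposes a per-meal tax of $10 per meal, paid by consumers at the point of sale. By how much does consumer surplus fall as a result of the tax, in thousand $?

Inverting to Q(P) form: Qd = 178 − P; Qs = 4P − 17.
Before the tax: set 178 − P = 4P − 17 → P* = $39, Q* = 139.
With the tax collected from consumers, demand (in seller-price terms) shifts: Qd = 178 − (P + 10).
Solving gives Q = 131 with consumers paying $47 and sellers receiving $37 (the $10 wedge).
ΔCS is the trapezoid between Q = 131 and Q = 139 of height $8: ½ · (139 + 131) · 8 = $1080.

Consumer surplus falls by $1080 thousand.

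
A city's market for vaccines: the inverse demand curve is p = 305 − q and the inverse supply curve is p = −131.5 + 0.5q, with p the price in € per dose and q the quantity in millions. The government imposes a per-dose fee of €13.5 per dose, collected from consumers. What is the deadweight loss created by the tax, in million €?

Inverting to q(p) form: qd = 305 − p; qs = 2p + 263.
Without the tax, 305 − p = 2p + 263 gives 3p = 42, so p* = €14 and q* = 291.
With the tax collected from consumers, demand (in seller-price terms) shifts: qd = 305 − (p + 13.5).
New equilibrium: consumers pay €23, producers receive €9.5, q = 282. (Wedge: pb − ps = 13.5.)
Quantity falls by |ΔQ| = |291 − 282| = 9.
DWL = ½ · t · |ΔQ| = ½ · 13.5 · 9 = €60.75.

Deadweight loss = €60.75 million.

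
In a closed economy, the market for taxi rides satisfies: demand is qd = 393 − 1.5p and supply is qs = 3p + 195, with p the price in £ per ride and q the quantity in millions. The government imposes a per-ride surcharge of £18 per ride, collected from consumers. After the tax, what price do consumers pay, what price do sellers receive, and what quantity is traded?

Without the tax, 393 − 1.5p = 3p + 195 gives 4.5p = 198, so p* = £44 and q* = 327.
With the tax collected from consumers, demand (in seller-price terms) shifts: qd = 393 − 1.5(p + 18).
Solving gives q = 309 with consumers paying £56 and sellers receiving £38 (the £18 wedge).
The less price-elastic side of the market bears the larger share of a per-unit tax.

Consumers pay £56; sellers receive £38; quantity = 309.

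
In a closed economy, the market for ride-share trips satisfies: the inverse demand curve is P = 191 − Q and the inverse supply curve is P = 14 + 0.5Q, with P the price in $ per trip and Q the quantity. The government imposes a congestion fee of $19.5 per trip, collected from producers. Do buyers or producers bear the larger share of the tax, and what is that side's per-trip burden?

Rewrite in direct form: Qd = 191 − P and Qs = 2P − 28.
Without the tax, 191 − P = 2P − 28 gives 3P = 219, so P* = $73 and Q* = 118.
With the tax collected from producers, supply shifts: Qs = 2(P − 19.5) − 28.
New equilibrium: buyers pay $86, producers receive $66.5, Q = 105. (Wedge: Pb − Ps = 19.5.)
Per-trip burden: buyers $13, producers $6.5.
Buyers take the larger share because demand is less price-elastic here (demand slope 1 vs supply slope 2).
The less price-elastic side of the market bears the larger share of a per-unit tax.

Buyers bear the larger share: $13 per trip.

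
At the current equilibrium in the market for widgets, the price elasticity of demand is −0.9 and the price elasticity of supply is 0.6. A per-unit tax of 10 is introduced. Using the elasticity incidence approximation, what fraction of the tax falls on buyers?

Buyers' share ≈ 0.4.

Incidence ratio: buyers' share ≈ εs / (εs + |εd|) = 0.6 / (0.6 + 0.9) = 0.4.
Supply is the less elastic side, so buyers bear the smaller share.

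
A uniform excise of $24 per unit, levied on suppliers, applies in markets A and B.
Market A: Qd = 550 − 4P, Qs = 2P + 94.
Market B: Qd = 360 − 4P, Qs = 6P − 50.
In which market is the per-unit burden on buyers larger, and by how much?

Market A: pre-tax P* = $76, Q* = 246; post-tax Q = 214; per-unit burden on buyers = $8.
Market B: pre-tax P* = $41, Q* = 196; post-tax Q = 138.4; per-unit burden on buyers = $14.4.
Difference: $8 vs $14.4 → market B is larger by $6.4.

Market B, by $6.4.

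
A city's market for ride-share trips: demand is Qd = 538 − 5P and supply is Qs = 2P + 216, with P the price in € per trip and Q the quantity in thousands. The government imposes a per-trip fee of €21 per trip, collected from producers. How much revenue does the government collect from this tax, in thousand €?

Before the tax: set 538 − 5P = 2P + 216 → P* = €46, Q* = 308.
With the tax collected from producers, supply shifts: Qs = 2(P − 21) + 216.
New equilibrium: buyers pay €52, producers receive €31, Q = 278. (Wedge: Pb − Ps = 21.)
Revenue = t · Q = 21 · 278 = €5838.

Tax revenue = €5838 thousand.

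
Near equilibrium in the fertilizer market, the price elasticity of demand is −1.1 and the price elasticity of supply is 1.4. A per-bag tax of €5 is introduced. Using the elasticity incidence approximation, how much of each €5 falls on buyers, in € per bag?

Buyers bear ≈ €2.8 per bag.

Incidence ratio: buyers' share ≈ εs / (εs + |εd|) = 1.4 / (1.4 + 1.1) = 0.56.
So buyers bear ≈ 0.56 × €5 = €2.8; sellers bear €2.2.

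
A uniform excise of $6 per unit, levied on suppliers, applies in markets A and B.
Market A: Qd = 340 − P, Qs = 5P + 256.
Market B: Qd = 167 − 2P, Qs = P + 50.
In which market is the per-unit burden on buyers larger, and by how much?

Market A, by $3.

Market A: pre-tax P* = $14, Q* = 326; post-tax Q = 321; per-unit burden on buyers = $5.
Market B: pre-tax P* = $39, Q* = 89; post-tax Q = 85; per-unit burden on buyers = $2.
Difference: $5 vs $2 → market A is larger by $3.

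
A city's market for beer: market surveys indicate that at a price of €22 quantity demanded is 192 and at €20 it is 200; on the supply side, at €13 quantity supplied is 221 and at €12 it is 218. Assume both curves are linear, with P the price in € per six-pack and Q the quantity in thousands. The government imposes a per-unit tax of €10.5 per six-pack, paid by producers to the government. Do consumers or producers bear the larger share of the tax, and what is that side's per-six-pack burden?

Producers bear the larger share: €6 per six-pack.

Demand slope: (200 − 192)/(20 − 22) = -4, so Qd = 280 − 4P.
Supply slope: (218 − 221)/(12 − 13) = 3, so Qs = 3P + 182.
Before the tax: set 280 − 4P = 3P + 182 → P* = €14, Q* = 224.
With the tax collected from producers, supply shifts: Qs = 3(P − 10.5) + 182.
New equilibrium: consumers pay €18.5, producers receive €8, Q = 206. (Wedge: Pb − Ps = 10.5.)
Per-six-pack burden: consumers €4.5, producers €6.
Producers take the larger share because supply is less price-elastic here (demand slope 4 vs supply slope 3).
The less price-elastic side of the market bears the larger share of a per-unit tax.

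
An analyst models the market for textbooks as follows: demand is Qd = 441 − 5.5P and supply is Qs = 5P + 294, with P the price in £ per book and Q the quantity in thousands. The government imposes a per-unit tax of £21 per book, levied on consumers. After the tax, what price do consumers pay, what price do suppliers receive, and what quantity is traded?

Before the tax: set 441 − 5.5P = 5P + 294 → P* = £14, Q* = 364.
With the tax collected from consumers, demand (in seller-price terms) shifts: Qd = 441 − 5.5(P + 21).
New equilibrium: consumers pay £24, suppliers receive £3, Q = 309. (Wedge: Pb − Ps = 21.)

Consumers pay £24; suppliers receive £3; quantity = 309.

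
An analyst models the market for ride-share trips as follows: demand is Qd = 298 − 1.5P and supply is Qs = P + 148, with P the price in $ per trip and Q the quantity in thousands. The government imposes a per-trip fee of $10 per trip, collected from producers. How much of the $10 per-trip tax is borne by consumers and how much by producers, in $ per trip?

Consumers bear $4 per trip; producers bear $6 per trip.

Without the tax, 298 − 1.5P = P + 148 gives 2.5P = 150, so P* = $60 and Q* = 208.
With the tax collected from producers, supply shifts: Qs = (P − 10) + 148.
Solving gives Q = 202 with consumers paying $64 and producers receiving $54 (the $10 wedge).
Burden on consumers: $4; on producers: $6. (They sum to $10.)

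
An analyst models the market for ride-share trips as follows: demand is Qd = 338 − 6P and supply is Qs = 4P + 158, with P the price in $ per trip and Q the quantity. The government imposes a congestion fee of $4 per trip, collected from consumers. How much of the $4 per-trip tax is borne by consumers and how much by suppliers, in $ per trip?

Without the tax, 338 − 6P = 4P + 158 gives 10P = 180, so P* = $18 and Q* = 230.
With the tax collected from consumers, demand (in seller-price terms) shifts: Qd = 338 − 6(P + 4).
Solving gives Q = 220.4 with consumers paying $19.6 and suppliers receiving $15.6 (the $4 wedge).
Burden on consumers: $1.6; on suppliers: $2.4. (They sum to $4.)

Consumers bear $1.6 per trip; suppliers bear $2.4 per trip.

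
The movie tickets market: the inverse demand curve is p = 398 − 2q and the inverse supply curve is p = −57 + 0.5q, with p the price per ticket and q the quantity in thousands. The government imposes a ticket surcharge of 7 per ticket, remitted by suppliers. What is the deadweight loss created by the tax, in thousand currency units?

Deadweight loss = 9.8 thousand.

Rewrite in direct form: qd = 199 − 0.5p and qs = 2p + 114.
Before the tax: set 199 − 0.5p = 2p + 114 → p* = 34, q* = 182.
With the tax collected from suppliers, supply shifts: qs = 2(p − 7) + 114.
Solving gives q = 179.2 with consumers paying 39.6 and suppliers receiving 32.6 (the 7 wedge).
Quantity falls by |ΔQ| = |182 − 179.2| = 2.8.
DWL = ½ · t · |ΔQ| = ½ · 7 · 2.8 = 9.8.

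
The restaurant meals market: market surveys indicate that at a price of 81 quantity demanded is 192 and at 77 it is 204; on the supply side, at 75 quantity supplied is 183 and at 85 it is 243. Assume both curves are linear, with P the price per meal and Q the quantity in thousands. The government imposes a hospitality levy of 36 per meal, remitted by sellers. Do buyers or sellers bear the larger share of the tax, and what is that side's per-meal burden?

Demand slope: (204 − 192)/(77 − 81) = -3, so Qd = 435 − 3P.
Supply slope: (243 − 183)/(85 − 75) = 6, so Qs = 6P − 267.
Without the tax, 435 − 3P = 6P − 267 gives 9P = 702, so P* = 78 and Q* = 201.
With the tax collected from sellers, supply shifts: Qs = 6(P − 36) − 267.
Solving gives Q = 129 with buyers paying 102 and sellers receiving 66 (the 36 wedge).
Per-meal burden: buyers 24, sellers 12.
Buyers take the larger share because demand is less price-elastic here (demand slope 3 vs supply slope 6).

Buyers bear the larger share: 24 per meal.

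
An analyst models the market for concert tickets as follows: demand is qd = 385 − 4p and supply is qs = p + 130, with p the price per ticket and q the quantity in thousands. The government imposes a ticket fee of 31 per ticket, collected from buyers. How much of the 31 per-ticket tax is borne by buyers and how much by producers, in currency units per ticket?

Buyers bear 6.2 per ticket; producers bear 24.8 per ticket.

Before the tax: set 385 − 4p = p + 130 → p* = 51, q* = 181.
With the tax collected from buyers, demand (in seller-price terms) shifts: qd = 385 − 4(p + 31).
New equilibrium: buyers pay 57.2, producers receive 26.2, q = 156.2. (Wedge: pb − ps = 31.)
Burden on buyers: 6.2; on producers: 24.8. (They sum to 31.)
The less price-elastic side of the market bears the larger share of a per-unit tax.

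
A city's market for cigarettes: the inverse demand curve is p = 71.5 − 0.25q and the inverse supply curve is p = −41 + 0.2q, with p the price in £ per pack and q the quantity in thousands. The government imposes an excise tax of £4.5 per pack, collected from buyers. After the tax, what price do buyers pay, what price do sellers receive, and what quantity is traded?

Rewrite in direct form: qd = 286 − 4p and qs = 5p + 205.
Without the tax, 286 − 4p = 5p + 205 gives 9p = 81, so p* = £9 and q* = 250.
With the tax collected from buyers, demand (in seller-price terms) shifts: qd = 286 − 4(p + 4.5).
Solving gives q = 240 with buyers paying £11.5 and sellers receiving £7 (the £4.5 wedge).
The less price-elastic side of the market bears the larger share of a per-unit tax.

Buyers pay £11.5; sellers receive £7; quantity = 240.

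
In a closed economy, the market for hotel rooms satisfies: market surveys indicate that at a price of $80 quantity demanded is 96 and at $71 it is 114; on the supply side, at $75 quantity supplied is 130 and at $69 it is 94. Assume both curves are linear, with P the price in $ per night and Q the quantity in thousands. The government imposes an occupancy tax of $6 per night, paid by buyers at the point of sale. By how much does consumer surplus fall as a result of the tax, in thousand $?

Demand slope: (114 − 96)/(71 − 80) = -2, so Qd = 256 − 2P.
Supply slope: (94 − 130)/(69 − 75) = 6, so Qs = 6P − 320.
Before the tax: set 256 − 2P = 6P − 320 → P* = $72, Q* = 112.
With the tax collected from buyers, demand (in seller-price terms) shifts: Qd = 256 − 2(P + 6).
New equilibrium: buyers pay $76.5, producers receive $70.5, Q = 103. (Wedge: Pb − Ps = 6.)
ΔCS is the trapezoid between Q = 103 and Q = 112 of height $4.5: ½ · (112 + 103) · 4.5 = $483.75.

Consumer surplus falls by $483.75 thousand.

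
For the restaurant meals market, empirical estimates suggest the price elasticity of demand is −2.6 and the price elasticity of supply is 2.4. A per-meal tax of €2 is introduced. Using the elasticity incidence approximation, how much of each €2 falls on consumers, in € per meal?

Incidence ratio: consumers' share ≈ εs / (εs + |εd|) = 2.4 / (2.4 + 2.6) = 0.48.
So consumers bear ≈ 0.48 × €2 = €0.96; suppliers bear €1.04.

Consumers bear ≈ €0.96 per meal.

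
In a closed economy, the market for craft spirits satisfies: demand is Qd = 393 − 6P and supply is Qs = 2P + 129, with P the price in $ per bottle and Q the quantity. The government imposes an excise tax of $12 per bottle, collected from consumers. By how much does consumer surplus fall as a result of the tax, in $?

Before the tax: set 393 − 6P = 2P + 129 → P* = $33, Q* = 195.
With the tax collected from consumers, demand (in seller-price terms) shifts: Qd = 393 − 6(P + 12).
Solving gives Q = 177 with consumers paying $36 and sellers receiving $24 (the $12 wedge).
ΔCS is the trapezoid between Q = 177 and Q = 195 of height $3: ½ · (195 + 177) · 3 = $558.

Consumer surplus falls by $558.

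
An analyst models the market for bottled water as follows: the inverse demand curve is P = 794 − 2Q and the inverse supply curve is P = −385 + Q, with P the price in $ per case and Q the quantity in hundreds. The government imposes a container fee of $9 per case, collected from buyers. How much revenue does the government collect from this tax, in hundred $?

Tax revenue = $3510 hundred.

Rewrite in direct form: Qd = 397 − 0.5P and Qs = P + 385.
Before the tax: set 397 − 0.5P = P + 385 → P* = $8, Q* = 393.
With the tax collected from buyers, demand (in seller-price terms) shifts: Qd = 397 − 0.5(P + 9).
New equilibrium: buyers pay $14, sellers receive $5, Q = 390. (Wedge: Pb − Ps = 9.)
Revenue = t · Q = 9 · 390 = $3510.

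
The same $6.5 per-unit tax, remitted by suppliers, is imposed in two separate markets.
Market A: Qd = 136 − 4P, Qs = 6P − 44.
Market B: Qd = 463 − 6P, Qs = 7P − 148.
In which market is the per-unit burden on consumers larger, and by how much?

Market A: pre-tax P* = $18, Q* = 64; post-tax Q = 48.4; per-unit burden on consumers = $3.9.
Market B: pre-tax P* = $47, Q* = 181; post-tax Q = 160; per-unit burden on consumers = $3.5.
Difference: $3.9 vs $3.5 → market A is larger by $0.4.

Market A, by $0.4.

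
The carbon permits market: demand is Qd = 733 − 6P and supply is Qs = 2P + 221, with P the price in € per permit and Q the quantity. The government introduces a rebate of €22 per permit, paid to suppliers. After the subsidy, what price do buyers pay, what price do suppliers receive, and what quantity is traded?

Buyers pay €58.5; suppliers receive €80.5; quantity = 382.

Without the subsidy, 733 − 6P = 2P + 221 gives 8P = 512, so P* = €64 and Q* = 349.
With a per-unit subsidy paid to suppliers, each receives P + 22 per unit sold, so supply becomes Qs = 2(P + 22) + 221.
Solving gives Q = 382 with buyers paying €58.5 and suppliers receiving €80.5 (the €22 wedge).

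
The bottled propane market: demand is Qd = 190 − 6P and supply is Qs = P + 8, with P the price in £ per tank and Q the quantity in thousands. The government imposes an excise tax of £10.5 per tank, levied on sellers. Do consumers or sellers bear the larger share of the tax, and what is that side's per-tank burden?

Sellers bear the larger share: £9 per tank.

Without the tax, 190 − 6P = P + 8 gives 7P = 182, so P* = £26 and Q* = 34.
With the tax collected from sellers, supply shifts: Qs = (P − 10.5) + 8.
New equilibrium: consumers pay £27.5, sellers receive £17, Q = 25. (Wedge: Pb − Ps = 10.5.)
Per-tank burden: consumers £1.5, sellers £9.
Sellers take the larger share because supply is less price-elastic here (demand slope 6 vs supply slope 1).
The less price-elastic side of the market bears the larger share of a per-unit tax.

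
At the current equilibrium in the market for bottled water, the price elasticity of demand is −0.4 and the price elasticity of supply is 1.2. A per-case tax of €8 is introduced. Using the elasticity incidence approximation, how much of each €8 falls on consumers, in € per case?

Incidence ratio: consumers' share ≈ εs / (εs + |εd|) = 1.2 / (1.2 + 0.4) = 0.75.
So consumers bear ≈ 0.75 × €8 = €6; producers bear €2.

Consumers bear ≈ €6 per case.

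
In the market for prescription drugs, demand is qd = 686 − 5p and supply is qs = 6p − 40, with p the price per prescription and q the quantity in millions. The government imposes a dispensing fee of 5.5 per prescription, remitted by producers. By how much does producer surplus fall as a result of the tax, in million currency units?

Producer surplus falls by 871.25 million.

Before the tax: set 686 − 5p = 6p − 40 → p* = 66, q* = 356.
With the tax collected from producers, supply shifts: qs = 6(p − 5.5) − 40.
Solving gives q = 341 with consumers paying 69 and producers receiving 63.5 (the 5.5 wedge).
ΔPS is the trapezoid between Q = 341 and Q = 356 of height 2.5: ½ · (356 + 341) · 2.5 = 871.25.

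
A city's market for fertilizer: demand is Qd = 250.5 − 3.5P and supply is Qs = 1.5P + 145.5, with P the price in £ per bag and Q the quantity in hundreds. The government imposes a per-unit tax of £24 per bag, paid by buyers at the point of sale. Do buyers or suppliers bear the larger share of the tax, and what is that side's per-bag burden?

Suppliers bear the larger share: £16.8 per bag.

Before the tax: set 250.5 − 3.5P = 1.5P + 145.5 → P* = £21, Q* = 177.
With the tax collected from buyers, demand (in seller-price terms) shifts: Qd = 250.5 − 3.5(P + 24).
New equilibrium: buyers pay £28.2, suppliers receive £4.2, Q = 151.8. (Wedge: Pb − Ps = 24.)
Per-bag burden: buyers £7.2, suppliers £16.8.
Suppliers take the larger share because supply is less price-elastic here (demand slope 3.5 vs supply slope 1.5).
The less price-elastic side of the market bears the larger share of a per-unit tax.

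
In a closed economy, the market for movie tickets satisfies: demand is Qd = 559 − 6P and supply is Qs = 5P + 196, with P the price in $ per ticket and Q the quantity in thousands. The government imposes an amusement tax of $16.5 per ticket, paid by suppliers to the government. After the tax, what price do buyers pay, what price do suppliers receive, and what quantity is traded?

Before the tax: set 559 − 6P = 5P + 196 → P* = $33, Q* = 361.
With the tax collected from suppliers, supply shifts: Qs = 5(P − 16.5) + 196.
New equilibrium: buyers pay $40.5, suppliers receive $24, Q = 316. (Wedge: Pb − Ps = 16.5.)
The less price-elastic side of the market bears the larger share of a per-unit tax.

Buyers pay $40.5; suppliers receive $24; quantity = 316.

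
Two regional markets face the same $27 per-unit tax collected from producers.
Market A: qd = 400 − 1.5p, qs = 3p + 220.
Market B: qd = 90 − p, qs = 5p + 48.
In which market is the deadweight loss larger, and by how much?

Market A: pre-tax p* = $40, q* = 340; post-tax q = 313; deadweight loss = $364.5.
Market B: pre-tax p* = $7, q* = 83; post-tax q = 60.5; deadweight loss = $303.75.
Difference: $364.5 vs $303.75 → market A is larger by $60.75.

Market A, by $60.75.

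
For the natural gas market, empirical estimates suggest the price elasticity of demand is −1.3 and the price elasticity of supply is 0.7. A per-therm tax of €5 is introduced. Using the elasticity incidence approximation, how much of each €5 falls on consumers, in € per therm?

Incidence ratio: consumers' share ≈ εs / (εs + |εd|) = 0.7 / (0.7 + 1.3) = 0.35.
So consumers bear ≈ 0.35 × €5 = €1.75; sellers bear €3.25.

Consumers bear ≈ €1.75 per therm.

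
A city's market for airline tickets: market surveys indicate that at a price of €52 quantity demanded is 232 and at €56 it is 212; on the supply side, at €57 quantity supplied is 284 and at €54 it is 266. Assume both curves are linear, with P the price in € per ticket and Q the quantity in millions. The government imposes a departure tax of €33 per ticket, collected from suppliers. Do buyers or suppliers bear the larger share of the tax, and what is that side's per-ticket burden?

Demand slope: (212 − 232)/(56 − 52) = -5, so Qd = 492 − 5P.
Supply slope: (266 − 284)/(54 − 57) = 6, so Qs = 6P − 58.
Without the tax, 492 − 5P = 6P − 58 gives 11P = 550, so P* = €50 and Q* = 242.
With the tax collected from suppliers, supply shifts: Qs = 6(P − 33) − 58.
Solving gives Q = 152 with buyers paying €68 and suppliers receiving €35 (the €33 wedge).
Per-ticket burden: buyers €18, suppliers €15.
Buyers take the larger share because demand is less price-elastic here (demand slope 5 vs supply slope 6).
The less price-elastic side of the market bears the larger share of a per-unit tax.

Buyers bear the larger share: €18 per ticket.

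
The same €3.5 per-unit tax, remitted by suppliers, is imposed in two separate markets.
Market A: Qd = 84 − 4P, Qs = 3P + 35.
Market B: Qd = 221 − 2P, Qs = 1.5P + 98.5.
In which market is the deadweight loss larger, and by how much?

Market A, by €5.25.

Market A: pre-tax P* = €7, Q* = 56; post-tax Q = 50; deadweight loss = €10.5.
Market B: pre-tax P* = €35, Q* = 151; post-tax Q = 148; deadweight loss = €5.25.
Difference: €10.5 vs €5.25 → market A is larger by €5.25.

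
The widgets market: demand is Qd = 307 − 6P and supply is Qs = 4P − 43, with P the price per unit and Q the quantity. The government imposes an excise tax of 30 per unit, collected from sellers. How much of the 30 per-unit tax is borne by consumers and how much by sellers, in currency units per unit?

Consumers bear 12 per unit; sellers bear 18 per unit.

Without the tax, 307 − 6P = 4P − 43 gives 10P = 350, so P* = 35 and Q* = 97.
With the tax collected from sellers, supply shifts: Qs = 4(P − 30) − 43.
New equilibrium: consumers pay 47, sellers receive 17, Q = 25. (Wedge: Pb − Ps = 30.)
Burden on consumers: 12; on sellers: 18. (They sum to 30.)
The less price-elastic side of the market bears the larger share of a per-unit tax.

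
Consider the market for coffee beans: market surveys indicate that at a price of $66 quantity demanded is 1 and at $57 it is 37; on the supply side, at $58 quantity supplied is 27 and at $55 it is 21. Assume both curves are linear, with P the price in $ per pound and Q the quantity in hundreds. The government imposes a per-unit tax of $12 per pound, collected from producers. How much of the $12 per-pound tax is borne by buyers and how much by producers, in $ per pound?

Demand slope: (37 − 1)/(57 − 66) = -4, so Qd = 265 − 4P.
Supply slope: (21 − 27)/(55 − 58) = 2, so Qs = 2P − 89.
Before the tax: set 265 − 4P = 2P − 89 → P* = $59, Q* = 29.
With the tax collected from producers, supply shifts: Qs = 2(P − 12) − 89.
Solving gives Q = 13 with buyers paying $63 and producers receiving $51 (the $12 wedge).
Burden on buyers: $4; on producers: $8. (They sum to $12.)

Buyers bear $4 per pound; producers bear $8 per pound.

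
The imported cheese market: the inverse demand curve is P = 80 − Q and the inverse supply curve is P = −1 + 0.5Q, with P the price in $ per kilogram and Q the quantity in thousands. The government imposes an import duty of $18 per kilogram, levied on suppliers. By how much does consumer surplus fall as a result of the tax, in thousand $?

Consumer surplus falls by $576 thousand.

Rewrite in direct form: Qd = 80 − P and Qs = 2P + 2.
Before the tax: set 80 − P = 2P + 2 → P* = $26, Q* = 54.
With the tax collected from suppliers, supply shifts: Qs = 2(P − 18) + 2.
Solving gives Q = 42 with consumers paying $38 and suppliers receiving $20 (the $18 wedge).
ΔCS is the trapezoid between Q = 42 and Q = 54 of height $12: ½ · (54 + 42) · 12 = $576.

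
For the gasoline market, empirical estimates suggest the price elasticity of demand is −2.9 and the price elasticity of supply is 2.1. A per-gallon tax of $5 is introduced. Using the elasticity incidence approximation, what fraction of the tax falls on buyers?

Incidence ratio: buyers' share ≈ εs / (εs + |εd|) = 2.1 / (2.1 + 2.9) = 0.42.
Supply is the less elastic side, so buyers bear the smaller share.

Buyers' share ≈ 0.42.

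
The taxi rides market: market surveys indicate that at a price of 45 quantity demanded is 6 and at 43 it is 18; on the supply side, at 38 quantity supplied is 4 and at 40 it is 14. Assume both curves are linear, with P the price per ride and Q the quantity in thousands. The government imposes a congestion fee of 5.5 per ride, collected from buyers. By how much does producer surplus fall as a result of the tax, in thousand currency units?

Producer surplus falls by 49.5 thousand.

Demand slope: (18 − 6)/(43 − 45) = -6, so Qd = 276 − 6P.
Supply slope: (14 − 4)/(40 − 38) = 5, so Qs = 5P − 186.
Before the tax: set 276 − 6P = 5P − 186 → P* = 42, Q* = 24.
With the tax collected from buyers, demand (in seller-price terms) shifts: Qd = 276 − 6(P + 5.5).
New equilibrium: buyers pay 44.5, suppliers receive 39, Q = 9. (Wedge: Pb − Ps = 5.5.)
ΔPS is the trapezoid between Q = 9 and Q = 24 of height 3: ½ · (24 + 9) · 3 = 49.5.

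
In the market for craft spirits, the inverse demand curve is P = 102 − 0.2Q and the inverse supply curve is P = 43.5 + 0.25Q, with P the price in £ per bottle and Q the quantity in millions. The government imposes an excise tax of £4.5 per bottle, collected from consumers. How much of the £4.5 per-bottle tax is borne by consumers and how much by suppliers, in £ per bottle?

Rewrite in direct form: Qd = 510 − 5P and Qs = 4P − 174.
Without the tax, 510 − 5P = 4P − 174 gives 9P = 684, so P* = £76 and Q* = 130.
With the tax collected from consumers, demand (in seller-price terms) shifts: Qd = 510 − 5(P + 4.5).
Solving gives Q = 120 with consumers paying £78 and suppliers receiving £73.5 (the £4.5 wedge).
Burden on consumers: £2; on suppliers: £2.5. (They sum to £4.5.)
The less price-elastic side of the market bears the larger share of a per-unit tax.

Consumers bear £2 per bottle; suppliers bear £2.5 per bottle.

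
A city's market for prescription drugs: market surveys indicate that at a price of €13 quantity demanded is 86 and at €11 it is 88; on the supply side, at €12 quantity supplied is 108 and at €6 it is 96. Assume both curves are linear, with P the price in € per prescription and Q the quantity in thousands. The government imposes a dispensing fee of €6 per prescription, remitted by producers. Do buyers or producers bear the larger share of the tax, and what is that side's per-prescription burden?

Buyers bear the larger share: €4 per prescription.

Demand slope: (88 − 86)/(11 − 13) = -1, so Qd = 99 − P.
Supply slope: (96 − 108)/(6 − 12) = 2, so Qs = 2P + 84.
Without the tax, 99 − P = 2P + 84 gives 3P = 15, so P* = €5 and Q* = 94.
With the tax collected from producers, supply shifts: Qs = 2(P − 6) + 84.
Solving gives Q = 90 with buyers paying €9 and producers receiving €3 (the €6 wedge).
Per-prescription burden: buyers €4, producers €2.
Buyers take the larger share because demand is less price-elastic here (demand slope 1 vs supply slope 2).
The less price-elastic side of the market bears the larger share of a per-unit tax.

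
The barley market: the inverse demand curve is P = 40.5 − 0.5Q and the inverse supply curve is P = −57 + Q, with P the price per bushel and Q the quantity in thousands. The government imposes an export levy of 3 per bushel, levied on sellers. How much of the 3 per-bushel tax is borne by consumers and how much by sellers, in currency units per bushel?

Rewrite in direct form: Qd = 81 − 2P and Qs = P + 57.
Without the tax, 81 − 2P = P + 57 gives 3P = 24, so P* = 8 and Q* = 65.
With the tax collected from sellers, supply shifts: Qs = (P − 3) + 57.
New equilibrium: consumers pay 9, sellers receive 6, Q = 63. (Wedge: Pb − Ps = 3.)
Burden on consumers: 1; on sellers: 2. (They sum to 3.)
The less price-elastic side of the market bears the larger share of a per-unit tax.

Consumers bear 1 per bushel; sellers bear 2 per bushel.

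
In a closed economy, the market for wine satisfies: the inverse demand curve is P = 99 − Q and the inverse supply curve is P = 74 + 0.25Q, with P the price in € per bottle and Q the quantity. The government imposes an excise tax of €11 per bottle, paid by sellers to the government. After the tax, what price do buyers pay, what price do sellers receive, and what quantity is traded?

Inverting to Q(P) form: Qd = 99 − P; Qs = 4P − 296.
Without the tax, 99 − P = 4P − 296 gives 5P = 395, so P* = €79 and Q* = 20.
With the tax collected from sellers, supply shifts: Qs = 4(P − 11) − 296.
New equilibrium: buyers pay €87.8, sellers receive €76.8, Q = 11.2. (Wedge: Pb − Ps = 11.)
The less price-elastic side of the market bears the larger share of a per-unit tax.

Buyers pay €87.8; sellers receive €76.8; quantity = 11.2.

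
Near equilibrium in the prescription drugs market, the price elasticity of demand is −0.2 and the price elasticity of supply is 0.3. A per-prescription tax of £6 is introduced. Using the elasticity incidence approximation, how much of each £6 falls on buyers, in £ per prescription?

Incidence ratio: buyers' share ≈ εs / (εs + |εd|) = 0.3 / (0.3 + 0.2) = 0.6.
So buyers bear ≈ 0.6 × £6 = £3.6; suppliers bear £2.4.

Buyers bear ≈ £3.6 per prescription.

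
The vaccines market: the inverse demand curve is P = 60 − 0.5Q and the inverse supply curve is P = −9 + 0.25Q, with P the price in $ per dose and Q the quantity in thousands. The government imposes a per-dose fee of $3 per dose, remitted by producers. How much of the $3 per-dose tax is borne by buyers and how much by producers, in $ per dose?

Rewrite in direct form: Qd = 120 − 2P and Qs = 4P + 36.
Before the tax: set 120 − 2P = 4P + 36 → P* = $14, Q* = 92.
With the tax collected from producers, supply shifts: Qs = 4(P − 3) + 36.
New equilibrium: buyers pay $16, producers receive $13, Q = 88. (Wedge: Pb − Ps = 3.)
Burden on buyers: $2; on producers: $1. (They sum to $3.)
The less price-elastic side of the market bears the larger share of a per-unit tax.

Buyers bear $2 per dose; producers bear $1 per dose.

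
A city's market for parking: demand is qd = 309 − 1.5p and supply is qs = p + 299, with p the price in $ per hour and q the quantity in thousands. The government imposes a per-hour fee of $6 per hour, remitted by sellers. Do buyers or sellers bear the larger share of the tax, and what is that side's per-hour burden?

Sellers bear the larger share: $3.6 per hour.

Before the tax: set 309 − 1.5p = p + 299 → p* = $4, q* = 303.
With the tax collected from sellers, supply shifts: qs = (p − 6) + 299.
Solving gives q = 299.4 with buyers paying $6.4 and sellers receiving $0.4 (the $6 wedge).
Per-hour burden: buyers $2.4, sellers $3.6.
Sellers take the larger share because supply is less price-elastic here (demand slope 1.5 vs supply slope 1).
The less price-elastic side of the market bears the larger share of a per-unit tax.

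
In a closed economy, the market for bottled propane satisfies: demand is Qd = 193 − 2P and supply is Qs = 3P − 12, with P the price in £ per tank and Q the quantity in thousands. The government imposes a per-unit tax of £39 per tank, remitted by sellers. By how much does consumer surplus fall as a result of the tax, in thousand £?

Consumer surplus falls by £2049.84 thousand.

Before the tax: set 193 − 2P = 3P − 12 → P* = £41, Q* = 111.
With the tax collected from sellers, supply shifts: Qs = 3(P − 39) − 12.
Solving gives Q = 64.2 with buyers paying £64.4 and sellers receiving £25.4 (the £39 wedge).
ΔCS is the trapezoid between Q = 64.2 and Q = 111 of height £23.4: ½ · (111 + 64.2) · 23.4 = £2049.84.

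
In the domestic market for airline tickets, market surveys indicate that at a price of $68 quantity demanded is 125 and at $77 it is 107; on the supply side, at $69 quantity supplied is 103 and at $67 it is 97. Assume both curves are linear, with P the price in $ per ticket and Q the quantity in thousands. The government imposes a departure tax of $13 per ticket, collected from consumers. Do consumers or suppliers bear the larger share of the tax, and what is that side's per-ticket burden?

Consumers bear the larger share: $7.8 per ticket.

Demand slope: (107 − 125)/(77 − 68) = -2, so Qd = 261 − 2P.
Supply slope: (97 − 103)/(67 − 69) = 3, so Qs = 3P − 104.
Before the tax: set 261 − 2P = 3P − 104 → P* = $73, Q* = 115.
With the tax collected from consumers, demand (in seller-price terms) shifts: Qd = 261 − 2(P + 13).
Solving gives Q = 99.4 with consumers paying $80.8 and suppliers receiving $67.8 (the $13 wedge).
Per-ticket burden: consumers $7.8, suppliers $5.2.
Consumers take the larger share because demand is less price-elastic here (demand slope 2 vs supply slope 3).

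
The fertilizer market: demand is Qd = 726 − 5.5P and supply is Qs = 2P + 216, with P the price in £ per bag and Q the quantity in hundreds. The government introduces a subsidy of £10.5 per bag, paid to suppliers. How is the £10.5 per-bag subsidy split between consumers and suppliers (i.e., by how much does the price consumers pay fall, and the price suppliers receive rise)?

Consumers gain £2.8 per bag; suppliers gain £7.7 per bag.

Before the subsidy: set 726 − 5.5P = 2P + 216 → P* = £68, Q* = 352.
With a per-unit subsidy paid to suppliers, each receives P + 10.5 per unit sold, so supply becomes Qs = 2(P + 10.5) + 216.
Solving gives Q = 367.4 with consumers paying £65.2 and suppliers receiving £75.7 (the £10.5 wedge).
Gain to consumers: £2.8; to suppliers: £7.7. (They sum to £10.5.)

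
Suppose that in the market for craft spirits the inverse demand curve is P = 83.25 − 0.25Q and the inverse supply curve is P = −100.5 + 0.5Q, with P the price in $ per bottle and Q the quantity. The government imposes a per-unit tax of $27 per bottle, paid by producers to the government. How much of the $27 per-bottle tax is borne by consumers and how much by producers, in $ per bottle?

Inverting to Q(P) form: Qd = 333 − 4P; Qs = 2P + 201.
Before the tax: set 333 − 4P = 2P + 201 → P* = $22, Q* = 245.
With the tax collected from producers, supply shifts: Qs = 2(P − 27) + 201.
New equilibrium: consumers pay $31, producers receive $4, Q = 209. (Wedge: Pb − Ps = 27.)
Burden on consumers: $9; on producers: $18. (They sum to $27.)

Consumers bear $9 per bottle; producers bear $18 per bottle.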